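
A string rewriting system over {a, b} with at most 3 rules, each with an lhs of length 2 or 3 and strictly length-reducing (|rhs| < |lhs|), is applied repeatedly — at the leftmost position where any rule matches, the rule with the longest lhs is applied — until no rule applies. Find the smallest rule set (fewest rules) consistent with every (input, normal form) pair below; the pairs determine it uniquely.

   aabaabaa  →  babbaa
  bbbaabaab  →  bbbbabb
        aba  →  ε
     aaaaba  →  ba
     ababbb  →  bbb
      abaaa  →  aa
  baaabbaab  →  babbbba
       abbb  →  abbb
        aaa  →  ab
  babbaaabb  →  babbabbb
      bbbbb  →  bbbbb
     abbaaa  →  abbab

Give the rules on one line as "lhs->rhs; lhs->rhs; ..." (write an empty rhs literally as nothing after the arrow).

aaa->ab; aab->ba; aba->

  | aabaabaa => baaabaa => babbaa
  | bbbaabaab => bbbbaaab => bbbbabb
  | aba => ε
  | aaaaba => ababa => ba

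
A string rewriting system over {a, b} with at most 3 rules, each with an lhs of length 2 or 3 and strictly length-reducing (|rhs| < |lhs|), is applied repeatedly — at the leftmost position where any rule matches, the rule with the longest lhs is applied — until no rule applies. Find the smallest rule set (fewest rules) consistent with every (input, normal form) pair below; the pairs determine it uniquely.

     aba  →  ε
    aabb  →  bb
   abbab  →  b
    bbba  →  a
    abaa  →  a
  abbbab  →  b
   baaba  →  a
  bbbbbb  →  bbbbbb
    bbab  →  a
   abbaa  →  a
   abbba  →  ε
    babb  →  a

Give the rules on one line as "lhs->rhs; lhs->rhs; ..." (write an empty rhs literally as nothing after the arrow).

  | aba => aa => ε
  | aabb => bb
  | abbab => abab => aab => b
  | bbba => bba => ba => a

aa->; ab->a; ba->a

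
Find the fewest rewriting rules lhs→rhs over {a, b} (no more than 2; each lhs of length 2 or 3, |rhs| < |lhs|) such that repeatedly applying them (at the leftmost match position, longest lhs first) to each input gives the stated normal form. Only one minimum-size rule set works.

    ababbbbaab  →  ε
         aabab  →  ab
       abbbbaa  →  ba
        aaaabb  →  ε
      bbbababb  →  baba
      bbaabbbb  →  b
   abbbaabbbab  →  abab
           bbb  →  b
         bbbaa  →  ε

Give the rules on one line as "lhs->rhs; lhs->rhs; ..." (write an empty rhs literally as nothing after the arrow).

  | ababbbbaab => ababbaab => abaaab => abbab => aab => bb => ε
  | aabab => bbab => ab
  | abbbbaa => abbaa => aaa => ba
  | aaaabb => baabb => bbbb => bb => ε

aa->b; bb->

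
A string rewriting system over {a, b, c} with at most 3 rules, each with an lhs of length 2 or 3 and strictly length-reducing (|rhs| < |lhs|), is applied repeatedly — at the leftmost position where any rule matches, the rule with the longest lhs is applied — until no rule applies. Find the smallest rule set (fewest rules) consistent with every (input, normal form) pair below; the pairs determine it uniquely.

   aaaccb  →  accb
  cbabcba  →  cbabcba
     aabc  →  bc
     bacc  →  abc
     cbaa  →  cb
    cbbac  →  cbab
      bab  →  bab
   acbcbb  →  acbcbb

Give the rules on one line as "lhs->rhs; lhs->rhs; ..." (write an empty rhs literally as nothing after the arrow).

  | aaaccb => accb
  | cbabcba
  | aabc => bc
  | bacc => abc

aa->; bac->ab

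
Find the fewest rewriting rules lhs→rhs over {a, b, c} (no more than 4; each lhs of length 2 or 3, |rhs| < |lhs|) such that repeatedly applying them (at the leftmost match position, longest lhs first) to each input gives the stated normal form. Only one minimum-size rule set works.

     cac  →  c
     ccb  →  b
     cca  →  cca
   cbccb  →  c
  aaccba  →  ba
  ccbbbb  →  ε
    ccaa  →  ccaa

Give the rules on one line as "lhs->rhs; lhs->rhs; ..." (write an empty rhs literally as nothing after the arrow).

  | cac => c
  | ccb => b
  | cca
  | cbccb => cbb => c

ac->; bb->; ccb->b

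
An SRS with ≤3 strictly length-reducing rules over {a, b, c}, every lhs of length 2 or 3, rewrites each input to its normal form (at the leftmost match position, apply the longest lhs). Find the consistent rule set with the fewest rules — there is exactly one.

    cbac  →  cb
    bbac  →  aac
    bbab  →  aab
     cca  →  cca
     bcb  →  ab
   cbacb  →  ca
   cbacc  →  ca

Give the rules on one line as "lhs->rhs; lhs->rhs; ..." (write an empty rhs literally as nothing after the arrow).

bac->b; bb->a; bc->a

  | cbac => cb
  | bbac => aac
  | bbab => aab
  | cca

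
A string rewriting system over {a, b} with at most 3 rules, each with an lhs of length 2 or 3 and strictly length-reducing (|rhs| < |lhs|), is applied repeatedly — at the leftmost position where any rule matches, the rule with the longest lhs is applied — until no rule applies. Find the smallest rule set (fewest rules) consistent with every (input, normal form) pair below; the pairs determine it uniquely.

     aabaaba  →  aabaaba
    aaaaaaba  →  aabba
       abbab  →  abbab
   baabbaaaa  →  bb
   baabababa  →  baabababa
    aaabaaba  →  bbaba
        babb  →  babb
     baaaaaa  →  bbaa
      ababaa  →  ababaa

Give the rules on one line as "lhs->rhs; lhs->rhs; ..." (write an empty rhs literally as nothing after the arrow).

  | aabaaba
  | aaaaaaba => bbaaaba => bbbbba => aabba
  | abbab
  | baabbaaaa => baabbbba => baaaaba => bbbaba => aaaba => bbba => aaa => bb

aaa->bb; bbb->aa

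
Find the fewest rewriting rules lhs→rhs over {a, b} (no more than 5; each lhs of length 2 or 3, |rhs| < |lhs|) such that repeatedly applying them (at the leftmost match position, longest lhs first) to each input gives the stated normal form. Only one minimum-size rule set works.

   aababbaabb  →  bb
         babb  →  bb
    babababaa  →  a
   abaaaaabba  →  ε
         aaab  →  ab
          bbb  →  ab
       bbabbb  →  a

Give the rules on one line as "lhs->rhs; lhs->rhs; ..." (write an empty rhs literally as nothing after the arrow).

aa->; abb->a; ba->; bbb->ab

  | aababbaabb => babbaabb => bbaabb => babb => bb
  | babb => bb
  | babababaa => bababaa => babaa => baa => a
  | abaaaaabba => aaaaabba => aaabba => abba => aa => ε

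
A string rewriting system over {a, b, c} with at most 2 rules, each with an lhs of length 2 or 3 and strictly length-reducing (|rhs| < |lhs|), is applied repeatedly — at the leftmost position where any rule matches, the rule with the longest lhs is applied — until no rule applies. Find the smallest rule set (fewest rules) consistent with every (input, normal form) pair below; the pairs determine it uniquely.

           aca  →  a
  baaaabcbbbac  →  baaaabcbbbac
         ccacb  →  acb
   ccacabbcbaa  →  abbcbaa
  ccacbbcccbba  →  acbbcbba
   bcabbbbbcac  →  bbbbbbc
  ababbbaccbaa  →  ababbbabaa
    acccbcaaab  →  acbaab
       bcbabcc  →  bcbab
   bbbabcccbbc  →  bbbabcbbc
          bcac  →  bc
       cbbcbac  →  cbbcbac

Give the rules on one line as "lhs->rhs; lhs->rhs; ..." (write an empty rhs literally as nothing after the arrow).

ca->; cc->

  | aca => a
  | baaaabcbbbac
  | ccacb => acb
  | ccacabbcbaa => acabbcbaa => abbcbaa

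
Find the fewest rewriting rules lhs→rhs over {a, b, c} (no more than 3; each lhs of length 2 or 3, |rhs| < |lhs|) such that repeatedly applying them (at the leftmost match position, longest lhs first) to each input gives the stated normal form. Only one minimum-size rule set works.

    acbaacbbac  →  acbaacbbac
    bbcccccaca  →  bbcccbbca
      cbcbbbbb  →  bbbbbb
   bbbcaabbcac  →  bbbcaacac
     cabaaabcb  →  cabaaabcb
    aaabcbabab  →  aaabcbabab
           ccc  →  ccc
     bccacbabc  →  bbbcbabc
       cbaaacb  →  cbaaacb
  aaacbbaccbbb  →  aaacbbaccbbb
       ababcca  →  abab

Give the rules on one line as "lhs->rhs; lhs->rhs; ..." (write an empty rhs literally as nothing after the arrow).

abb->a; cbc->b; cca->bb

  | acbaacbbac
  | bbcccccaca => bbcccbbca
  | cbcbbbbb => bbbbbb
  | bbbcaabbcac => bbbcaacac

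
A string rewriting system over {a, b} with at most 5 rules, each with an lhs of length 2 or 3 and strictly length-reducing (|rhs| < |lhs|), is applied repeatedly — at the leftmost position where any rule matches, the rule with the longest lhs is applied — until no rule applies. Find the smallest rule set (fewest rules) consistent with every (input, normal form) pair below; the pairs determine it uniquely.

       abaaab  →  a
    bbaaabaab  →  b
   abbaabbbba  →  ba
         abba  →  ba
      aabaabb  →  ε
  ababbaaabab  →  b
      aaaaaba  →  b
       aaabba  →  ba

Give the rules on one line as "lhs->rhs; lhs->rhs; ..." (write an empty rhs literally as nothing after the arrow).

  | abaaab => aab => a
  | bbaaabaab => baaabaab => bbabaab => babaab => bab => b
  | abbaabbbba => baabbbba => babbba => bbba => bba => ba
  | abba => ba

aaa->ba; ab->; aba->; bb->b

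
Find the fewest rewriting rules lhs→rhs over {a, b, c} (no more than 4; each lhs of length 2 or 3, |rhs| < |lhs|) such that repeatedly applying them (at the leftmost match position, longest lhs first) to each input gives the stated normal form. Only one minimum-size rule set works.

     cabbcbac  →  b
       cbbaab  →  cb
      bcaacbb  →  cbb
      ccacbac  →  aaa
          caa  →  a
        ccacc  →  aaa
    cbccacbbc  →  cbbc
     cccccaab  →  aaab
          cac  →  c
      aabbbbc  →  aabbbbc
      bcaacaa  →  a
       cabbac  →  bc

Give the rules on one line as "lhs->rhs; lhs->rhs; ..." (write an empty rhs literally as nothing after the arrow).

  | cabbcbac => bbcbac => bbcc => bba => b
  | cbbaab => cbab => cb
  | bcaacbb => bacbb => cbb
  | ccacbac => aacbac => aacc => aaa

ba->; ca->; cc->a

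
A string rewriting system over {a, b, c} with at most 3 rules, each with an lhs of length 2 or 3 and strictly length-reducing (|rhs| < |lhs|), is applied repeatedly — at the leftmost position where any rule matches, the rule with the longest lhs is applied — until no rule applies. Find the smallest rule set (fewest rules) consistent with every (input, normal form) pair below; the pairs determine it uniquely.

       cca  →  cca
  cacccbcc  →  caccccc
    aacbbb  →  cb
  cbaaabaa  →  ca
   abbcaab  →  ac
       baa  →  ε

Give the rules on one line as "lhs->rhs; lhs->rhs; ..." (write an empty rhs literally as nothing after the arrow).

  | cca
  | cacccbcc => caccccc
  | aacbbb => bcbbb => cbbb => cb
  | cbaaabaa => cbbabaa => cabaa => cabb => ca

aa->b; bb->; bc->c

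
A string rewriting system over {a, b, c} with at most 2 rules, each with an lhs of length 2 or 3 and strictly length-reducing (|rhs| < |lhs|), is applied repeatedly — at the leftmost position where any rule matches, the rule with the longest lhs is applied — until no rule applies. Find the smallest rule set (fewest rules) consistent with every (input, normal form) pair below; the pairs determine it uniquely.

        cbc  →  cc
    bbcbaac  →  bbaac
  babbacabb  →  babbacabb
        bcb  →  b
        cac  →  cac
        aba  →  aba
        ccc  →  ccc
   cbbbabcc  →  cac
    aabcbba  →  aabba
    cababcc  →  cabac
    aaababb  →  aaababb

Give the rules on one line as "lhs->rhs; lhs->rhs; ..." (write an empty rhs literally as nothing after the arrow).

  | cbc => cc
  | bbcbaac => bbaac
  | babbacabb
  | bcb => b

bc->; cb->c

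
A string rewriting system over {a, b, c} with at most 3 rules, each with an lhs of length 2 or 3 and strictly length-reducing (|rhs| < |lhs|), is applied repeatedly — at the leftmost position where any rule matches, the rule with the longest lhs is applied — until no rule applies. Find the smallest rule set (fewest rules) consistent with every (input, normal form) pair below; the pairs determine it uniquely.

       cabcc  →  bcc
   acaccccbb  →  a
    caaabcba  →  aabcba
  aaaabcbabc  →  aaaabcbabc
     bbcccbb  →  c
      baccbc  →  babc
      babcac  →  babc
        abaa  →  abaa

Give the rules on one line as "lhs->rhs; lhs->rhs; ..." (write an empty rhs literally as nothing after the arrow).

  | cabcc => bcc
  | acaccccbb => accccbb => accbb => abb => a
  | caaabcba => aabcba
  | aaaabcbabc

bb->; ca->; ccb->b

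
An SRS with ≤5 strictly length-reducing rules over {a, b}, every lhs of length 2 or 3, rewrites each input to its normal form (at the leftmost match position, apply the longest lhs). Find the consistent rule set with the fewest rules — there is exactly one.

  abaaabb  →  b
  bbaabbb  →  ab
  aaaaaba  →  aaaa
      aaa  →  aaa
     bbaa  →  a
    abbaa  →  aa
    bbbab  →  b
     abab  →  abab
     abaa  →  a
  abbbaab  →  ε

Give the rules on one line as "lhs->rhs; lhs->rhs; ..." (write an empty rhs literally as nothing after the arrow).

aab->; baa->; bb->b; bba->

  | abaaabb => aabb => b
  | bbaabbb => abbb => abb => ab
  | aaaaaba => aaaa
  | aaa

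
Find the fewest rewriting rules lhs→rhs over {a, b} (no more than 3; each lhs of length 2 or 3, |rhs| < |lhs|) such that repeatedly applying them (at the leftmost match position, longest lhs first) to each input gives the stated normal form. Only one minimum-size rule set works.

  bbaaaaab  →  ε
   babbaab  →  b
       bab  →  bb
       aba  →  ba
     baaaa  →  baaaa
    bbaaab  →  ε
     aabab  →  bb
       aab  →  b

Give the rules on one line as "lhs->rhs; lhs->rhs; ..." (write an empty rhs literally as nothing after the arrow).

ab->b; bbb->

  | bbaaaaab => bbaaaab => bbaaab => bbaab => bbab => bbb => ε
  | babbaab => bbbaab => aab => ab => b
  | bab => bb
  | aba => ba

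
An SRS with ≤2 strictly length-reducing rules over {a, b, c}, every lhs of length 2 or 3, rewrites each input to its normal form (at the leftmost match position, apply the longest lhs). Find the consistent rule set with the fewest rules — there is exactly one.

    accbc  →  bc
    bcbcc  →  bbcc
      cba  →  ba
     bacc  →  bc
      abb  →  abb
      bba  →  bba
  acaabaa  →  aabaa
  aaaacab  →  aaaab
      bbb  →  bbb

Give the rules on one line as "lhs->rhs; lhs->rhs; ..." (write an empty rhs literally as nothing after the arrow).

ac->; cb->b

  | accbc => cbc => bc
  | bcbcc => bbcc
  | cba => ba
  | bacc => bc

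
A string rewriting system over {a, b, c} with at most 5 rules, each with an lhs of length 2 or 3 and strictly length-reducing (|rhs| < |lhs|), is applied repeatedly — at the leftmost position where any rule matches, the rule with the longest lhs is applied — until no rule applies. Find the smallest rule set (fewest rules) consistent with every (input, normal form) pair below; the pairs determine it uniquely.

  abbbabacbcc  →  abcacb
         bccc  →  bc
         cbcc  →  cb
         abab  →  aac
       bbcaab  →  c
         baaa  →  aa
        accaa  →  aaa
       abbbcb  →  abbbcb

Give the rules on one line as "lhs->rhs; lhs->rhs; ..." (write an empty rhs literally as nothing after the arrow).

  | abbbabacbcc => abbacacbcc => abcacbcc => abcacb
  | bccc => bc
  | cbcc => cb
  | abab => aac

ba->; bab->ac; caa->a; cc->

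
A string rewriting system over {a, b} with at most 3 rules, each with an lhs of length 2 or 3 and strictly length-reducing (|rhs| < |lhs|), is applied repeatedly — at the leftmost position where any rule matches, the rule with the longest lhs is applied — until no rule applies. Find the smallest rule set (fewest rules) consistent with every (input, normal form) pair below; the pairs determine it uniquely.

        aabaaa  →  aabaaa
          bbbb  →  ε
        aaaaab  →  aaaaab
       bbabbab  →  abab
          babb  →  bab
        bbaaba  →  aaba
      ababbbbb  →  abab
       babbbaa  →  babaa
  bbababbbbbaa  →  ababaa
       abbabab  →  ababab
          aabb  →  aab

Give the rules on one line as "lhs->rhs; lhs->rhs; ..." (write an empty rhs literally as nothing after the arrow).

  | aabaaa
  | bbbb => bb => ε
  | aaaaab
  | bbabbab => abbab => abab

abb->ab; bb->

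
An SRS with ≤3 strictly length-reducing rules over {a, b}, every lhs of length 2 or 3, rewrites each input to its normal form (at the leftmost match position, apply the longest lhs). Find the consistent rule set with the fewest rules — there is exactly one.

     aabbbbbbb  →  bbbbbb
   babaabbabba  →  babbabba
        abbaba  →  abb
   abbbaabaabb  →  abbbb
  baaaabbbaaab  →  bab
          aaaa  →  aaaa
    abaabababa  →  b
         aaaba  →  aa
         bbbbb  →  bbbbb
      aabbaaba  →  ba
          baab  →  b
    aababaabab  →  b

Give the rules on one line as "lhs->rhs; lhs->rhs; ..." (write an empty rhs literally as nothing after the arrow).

  | aabbbbbbb => bbbbbb
  | babaabbabba => babbabba
  | abbaba => abb
  | abbbaabaabb => abbbaabb => abbbb

aab->; aba->; baa->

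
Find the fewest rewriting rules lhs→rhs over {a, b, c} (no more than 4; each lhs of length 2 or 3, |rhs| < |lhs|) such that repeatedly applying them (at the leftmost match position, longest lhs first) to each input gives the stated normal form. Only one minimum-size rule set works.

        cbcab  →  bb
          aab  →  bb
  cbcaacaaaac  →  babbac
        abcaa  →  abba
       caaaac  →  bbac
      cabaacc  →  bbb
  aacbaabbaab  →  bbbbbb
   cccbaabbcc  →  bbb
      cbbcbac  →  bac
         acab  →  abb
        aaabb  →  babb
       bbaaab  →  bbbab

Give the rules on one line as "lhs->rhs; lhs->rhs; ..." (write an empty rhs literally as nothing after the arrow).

  | cbcab => cab => bb
  | aab => bb
  | cbcaacaaaac => caacaaaac => bacaaaac => babaaac => babbac
  | abcaa => abba

aa->b; ca->b; cb->; cc->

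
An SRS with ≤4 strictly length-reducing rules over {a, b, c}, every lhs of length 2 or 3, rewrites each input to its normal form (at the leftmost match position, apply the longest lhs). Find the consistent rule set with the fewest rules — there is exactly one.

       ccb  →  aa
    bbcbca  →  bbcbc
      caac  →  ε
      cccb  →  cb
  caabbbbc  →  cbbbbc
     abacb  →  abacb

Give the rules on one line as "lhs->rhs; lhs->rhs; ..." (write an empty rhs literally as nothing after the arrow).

ca->c; cc->; ccb->aa

  | ccb => aa
  | bbcbca => bbcbc
  | caac => cac => cc => ε
  | cccb => cb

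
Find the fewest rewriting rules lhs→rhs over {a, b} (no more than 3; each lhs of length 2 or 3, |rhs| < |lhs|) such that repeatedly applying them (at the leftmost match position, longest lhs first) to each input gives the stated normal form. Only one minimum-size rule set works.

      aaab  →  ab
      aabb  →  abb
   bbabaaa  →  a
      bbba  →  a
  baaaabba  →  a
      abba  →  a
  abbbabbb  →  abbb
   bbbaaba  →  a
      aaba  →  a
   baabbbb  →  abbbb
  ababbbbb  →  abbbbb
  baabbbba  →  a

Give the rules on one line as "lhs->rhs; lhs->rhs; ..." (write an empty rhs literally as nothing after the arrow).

  | aaab => aab => ab
  | aabb => abb
  | bbabaaa => babaaa => abaaa => aaaa => aaa => aa => a
  | bbba => bba => ba => a

aa->a; ba->a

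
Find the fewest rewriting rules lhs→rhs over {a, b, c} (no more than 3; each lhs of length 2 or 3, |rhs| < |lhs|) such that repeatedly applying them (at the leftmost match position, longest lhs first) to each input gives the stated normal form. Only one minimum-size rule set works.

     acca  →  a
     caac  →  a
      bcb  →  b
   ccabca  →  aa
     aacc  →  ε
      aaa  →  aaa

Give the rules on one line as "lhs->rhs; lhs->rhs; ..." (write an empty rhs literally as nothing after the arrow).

  | acca => ca => a
  | caac => aac => a
  | bcb => b
  | ccabca => cabca => abca => aa

ac->; bc->; ca->a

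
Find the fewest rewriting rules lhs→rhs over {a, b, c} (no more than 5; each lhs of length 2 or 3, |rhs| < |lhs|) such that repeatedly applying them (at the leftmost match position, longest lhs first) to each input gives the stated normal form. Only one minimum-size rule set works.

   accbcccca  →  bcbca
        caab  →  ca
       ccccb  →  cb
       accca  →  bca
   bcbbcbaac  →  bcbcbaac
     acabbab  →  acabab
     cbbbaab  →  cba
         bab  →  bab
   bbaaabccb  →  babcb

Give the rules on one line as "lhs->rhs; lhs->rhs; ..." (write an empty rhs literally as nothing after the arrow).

  | accbcccca => bcbcccca => bcbccca => bcbcca => bcbca
  | caab => ca
  | ccccb => cccb => ccb => cb
  | accca => bcca => bca

aab->a; acc->bc; bb->b; cc->c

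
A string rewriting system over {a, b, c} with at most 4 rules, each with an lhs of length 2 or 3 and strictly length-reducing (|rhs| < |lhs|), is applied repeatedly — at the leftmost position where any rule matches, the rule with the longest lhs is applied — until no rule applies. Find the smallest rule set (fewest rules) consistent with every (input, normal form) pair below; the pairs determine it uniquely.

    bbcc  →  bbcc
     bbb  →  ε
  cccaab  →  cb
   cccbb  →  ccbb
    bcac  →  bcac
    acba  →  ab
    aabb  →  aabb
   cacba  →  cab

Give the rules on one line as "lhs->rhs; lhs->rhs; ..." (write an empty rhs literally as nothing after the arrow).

  | bbcc
  | bbb => ε
  | cccaab => ccaab => cb
  | cccbb => ccbb

bbb->; caa->; cba->b; ccc->cc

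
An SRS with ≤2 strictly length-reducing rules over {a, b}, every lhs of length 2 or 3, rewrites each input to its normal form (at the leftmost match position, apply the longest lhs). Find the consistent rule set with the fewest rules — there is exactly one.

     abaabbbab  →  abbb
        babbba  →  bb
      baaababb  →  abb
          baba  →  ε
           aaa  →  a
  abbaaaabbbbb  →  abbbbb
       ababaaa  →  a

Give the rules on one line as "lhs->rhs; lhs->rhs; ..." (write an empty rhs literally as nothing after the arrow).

  | abaabbbab => aabbbab => abbbab => abbb
  | babbba => bbba => bb
  | baaababb => aababb => ababb => abb
  | baba => ba => ε

aa->a; ba->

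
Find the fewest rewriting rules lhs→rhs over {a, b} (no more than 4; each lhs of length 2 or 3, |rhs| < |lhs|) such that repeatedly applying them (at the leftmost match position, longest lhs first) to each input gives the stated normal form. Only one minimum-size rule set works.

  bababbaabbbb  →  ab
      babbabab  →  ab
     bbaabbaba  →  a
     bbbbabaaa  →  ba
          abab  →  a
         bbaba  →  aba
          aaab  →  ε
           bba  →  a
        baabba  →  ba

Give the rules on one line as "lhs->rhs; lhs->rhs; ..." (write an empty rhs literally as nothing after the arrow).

aa->a; aaa->ba; bab->; bb->a

  | bababbaabbbb => abbaabbbb => aaaabbbb => baabbbb => babbbb => bbb => ab
  | babbabab => babab => ab
  | bbaabbaba => aaabbaba => babbaba => baba => a
  | bbbbabaaa => abbabaaa => aaabaaa => babaaa => aaa => ba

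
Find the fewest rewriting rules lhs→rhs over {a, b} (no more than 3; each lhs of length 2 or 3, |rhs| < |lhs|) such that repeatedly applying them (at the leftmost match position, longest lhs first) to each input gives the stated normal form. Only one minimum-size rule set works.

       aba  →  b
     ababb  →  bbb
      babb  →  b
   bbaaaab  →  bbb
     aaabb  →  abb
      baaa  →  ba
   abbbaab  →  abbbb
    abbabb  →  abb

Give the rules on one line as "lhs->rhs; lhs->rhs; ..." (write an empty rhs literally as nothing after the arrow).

aa->; aba->b; bab->

  | aba => b
  | ababb => bbb
  | babb => b
  | bbaaaab => bbaab => bbb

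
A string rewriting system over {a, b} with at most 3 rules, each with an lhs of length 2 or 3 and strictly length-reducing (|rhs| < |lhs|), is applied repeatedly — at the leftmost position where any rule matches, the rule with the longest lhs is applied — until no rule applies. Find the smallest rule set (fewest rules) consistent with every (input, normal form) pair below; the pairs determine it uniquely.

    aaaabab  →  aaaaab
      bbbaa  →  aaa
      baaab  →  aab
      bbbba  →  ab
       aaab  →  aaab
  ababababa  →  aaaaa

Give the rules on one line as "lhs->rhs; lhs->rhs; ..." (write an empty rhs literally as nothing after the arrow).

aba->aa; ba->; bbb->ab

  | aaaabab => aaaaab
  | bbbaa => abaa => aaa
  | baaab => aab
  | bbbba => abba => ab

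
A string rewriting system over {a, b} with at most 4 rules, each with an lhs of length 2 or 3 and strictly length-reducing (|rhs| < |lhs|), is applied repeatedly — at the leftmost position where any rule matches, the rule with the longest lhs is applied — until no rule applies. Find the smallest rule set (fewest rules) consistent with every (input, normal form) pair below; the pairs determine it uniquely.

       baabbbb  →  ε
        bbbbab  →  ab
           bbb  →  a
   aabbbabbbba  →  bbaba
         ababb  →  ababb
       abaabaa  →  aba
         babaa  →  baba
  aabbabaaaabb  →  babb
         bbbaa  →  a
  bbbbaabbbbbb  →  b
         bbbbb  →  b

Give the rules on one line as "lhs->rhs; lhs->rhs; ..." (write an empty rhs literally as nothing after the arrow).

aa->a; aaa->a; aab->; bbb->aa

  | baabbbb => bbbb => aab => ε
  | bbbbab => aabab => ab
  | bbb => aa => a
  | aabbbabbbba => bbabbbba => bbaaaba => bbaba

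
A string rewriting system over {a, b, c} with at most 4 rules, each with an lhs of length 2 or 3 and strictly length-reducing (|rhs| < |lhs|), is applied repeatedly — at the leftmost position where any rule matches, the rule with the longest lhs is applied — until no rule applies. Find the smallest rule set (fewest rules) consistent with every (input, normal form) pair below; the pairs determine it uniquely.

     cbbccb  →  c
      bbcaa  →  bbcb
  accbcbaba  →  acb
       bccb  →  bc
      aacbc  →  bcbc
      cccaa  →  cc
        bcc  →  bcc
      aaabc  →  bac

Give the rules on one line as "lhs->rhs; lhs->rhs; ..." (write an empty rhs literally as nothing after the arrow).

aa->b; ab->a; cbb->; ccb->c

  | cbbccb => ccb => c
  | bbcaa => bbcb
  | accbcbaba => accbaba => acaba => acaa => acb
  | bccb => bc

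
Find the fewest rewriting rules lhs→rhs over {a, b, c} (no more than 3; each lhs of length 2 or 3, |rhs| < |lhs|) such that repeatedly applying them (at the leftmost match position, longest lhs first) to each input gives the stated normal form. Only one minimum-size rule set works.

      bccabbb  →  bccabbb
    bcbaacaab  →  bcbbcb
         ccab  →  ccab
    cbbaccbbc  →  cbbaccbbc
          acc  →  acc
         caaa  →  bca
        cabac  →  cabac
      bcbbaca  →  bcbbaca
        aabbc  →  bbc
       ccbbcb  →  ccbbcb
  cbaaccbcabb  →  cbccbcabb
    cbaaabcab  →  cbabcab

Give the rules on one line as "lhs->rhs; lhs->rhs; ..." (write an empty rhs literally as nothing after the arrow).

  | bccabbb
  | bcbaacaab => bcbcaab => bcbbcb
  | ccab
  | cbbaccbbc

aa->; caa->bc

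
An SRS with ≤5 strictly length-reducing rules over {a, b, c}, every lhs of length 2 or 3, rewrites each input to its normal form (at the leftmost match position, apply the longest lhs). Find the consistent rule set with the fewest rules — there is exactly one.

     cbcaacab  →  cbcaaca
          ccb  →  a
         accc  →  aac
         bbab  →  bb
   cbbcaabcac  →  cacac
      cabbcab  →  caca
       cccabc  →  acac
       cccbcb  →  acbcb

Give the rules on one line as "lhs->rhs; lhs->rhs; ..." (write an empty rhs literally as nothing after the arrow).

ab->a; ba->; bbc->b; cc->a

  | cbcaacab => cbcaaca
  | ccb => ab => a
  | accc => aac
  | bbab => bb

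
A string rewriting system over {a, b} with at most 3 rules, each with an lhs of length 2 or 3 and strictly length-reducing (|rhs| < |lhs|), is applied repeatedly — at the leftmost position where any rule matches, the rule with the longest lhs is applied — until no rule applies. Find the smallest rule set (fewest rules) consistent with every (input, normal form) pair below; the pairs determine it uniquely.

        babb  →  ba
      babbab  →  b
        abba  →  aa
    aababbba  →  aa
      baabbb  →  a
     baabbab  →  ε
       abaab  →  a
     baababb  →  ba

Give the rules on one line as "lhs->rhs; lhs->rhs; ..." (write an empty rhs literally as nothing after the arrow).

aab->; ab->a; bb->a

  | babb => bab => ba
  | babbab => babab => baab => b
  | abba => aba => aa
  | aababbba => abbba => abba => aba => aa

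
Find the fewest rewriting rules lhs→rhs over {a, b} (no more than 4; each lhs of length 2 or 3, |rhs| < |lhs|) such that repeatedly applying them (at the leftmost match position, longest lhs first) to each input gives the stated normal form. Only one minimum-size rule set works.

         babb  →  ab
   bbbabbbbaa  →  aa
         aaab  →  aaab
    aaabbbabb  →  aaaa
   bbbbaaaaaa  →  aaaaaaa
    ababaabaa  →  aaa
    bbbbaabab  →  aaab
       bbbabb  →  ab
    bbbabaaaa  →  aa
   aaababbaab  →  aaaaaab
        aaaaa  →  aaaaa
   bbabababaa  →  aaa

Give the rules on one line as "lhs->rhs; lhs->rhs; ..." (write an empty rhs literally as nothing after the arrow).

aba->a; baa->ab; bb->a; bbb->b

  | babb => baa => ab
  | bbbabbbbaa => babbbbaa => babbaa => baaaa => abaa => aa
  | aaab
  | aaabbbabb => aaababb => aaabb => aaaa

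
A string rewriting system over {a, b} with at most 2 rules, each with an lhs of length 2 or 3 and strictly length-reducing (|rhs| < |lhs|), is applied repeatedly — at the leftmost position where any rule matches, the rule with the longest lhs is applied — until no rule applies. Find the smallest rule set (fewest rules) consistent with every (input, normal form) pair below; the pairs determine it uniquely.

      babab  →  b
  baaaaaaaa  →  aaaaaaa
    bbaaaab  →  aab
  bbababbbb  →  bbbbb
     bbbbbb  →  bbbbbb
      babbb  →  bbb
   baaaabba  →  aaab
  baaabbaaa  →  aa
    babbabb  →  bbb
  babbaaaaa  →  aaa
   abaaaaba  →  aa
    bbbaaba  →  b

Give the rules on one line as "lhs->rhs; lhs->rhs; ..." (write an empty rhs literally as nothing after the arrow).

aba->; ba->

  | babab => bab => b
  | baaaaaaaa => aaaaaaa
  | bbaaaab => baaab => aab
  | bbababbbb => bbabbbb => bbbbb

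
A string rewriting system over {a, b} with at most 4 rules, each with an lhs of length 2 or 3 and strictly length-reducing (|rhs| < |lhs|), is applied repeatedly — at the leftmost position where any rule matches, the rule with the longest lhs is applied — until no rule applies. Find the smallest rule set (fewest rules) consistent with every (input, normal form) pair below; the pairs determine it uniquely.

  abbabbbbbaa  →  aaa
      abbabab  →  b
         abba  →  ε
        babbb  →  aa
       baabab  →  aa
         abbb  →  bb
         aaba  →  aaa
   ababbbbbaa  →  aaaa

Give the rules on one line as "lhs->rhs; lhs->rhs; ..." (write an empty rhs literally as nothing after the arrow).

ab->a; abb->b; ba->; bbb->aa

  | abbabbbbbaa => babbbbbaa => bbbbbaa => aabbaa => abaa => aaa
  | abbabab => babab => bab => b
  | abba => ba => ε
  | babbb => bbb => aa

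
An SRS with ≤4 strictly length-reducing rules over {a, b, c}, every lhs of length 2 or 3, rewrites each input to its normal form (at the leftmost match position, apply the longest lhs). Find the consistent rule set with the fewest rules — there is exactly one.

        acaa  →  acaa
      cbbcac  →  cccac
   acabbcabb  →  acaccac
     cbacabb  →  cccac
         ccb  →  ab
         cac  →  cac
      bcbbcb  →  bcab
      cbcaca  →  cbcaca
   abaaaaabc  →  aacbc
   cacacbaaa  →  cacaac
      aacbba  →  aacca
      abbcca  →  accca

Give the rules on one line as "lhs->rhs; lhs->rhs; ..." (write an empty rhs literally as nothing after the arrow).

  | acaa
  | cbbcac => cccac
  | acabbcabb => acaccabb => acaccac
  | cbacabb => cccabb => cccac

ba->c; baa->cb; bb->c; ccb->ab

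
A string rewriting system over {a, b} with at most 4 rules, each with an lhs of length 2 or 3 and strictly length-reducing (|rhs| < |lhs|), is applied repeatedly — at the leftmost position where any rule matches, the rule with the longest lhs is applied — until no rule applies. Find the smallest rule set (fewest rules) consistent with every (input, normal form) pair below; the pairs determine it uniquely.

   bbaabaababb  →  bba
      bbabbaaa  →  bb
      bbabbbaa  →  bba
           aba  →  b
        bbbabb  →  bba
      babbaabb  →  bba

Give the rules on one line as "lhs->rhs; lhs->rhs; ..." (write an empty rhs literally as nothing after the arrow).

  | bbaabaababb => bbbbaababb => bbbaababb => bbaababb => bbbbabb => bbbabb => bbabb => bbab => bba
  | bbabbaaa => bbabaaa => bbaaaa => bbbaa => bbaa => bbb => bb
  | bbabbbaa => bbabbaa => bbabaa => bbaaa => bbba => bba
  | aba => aa => b

aa->b; ab->a; bbb->bb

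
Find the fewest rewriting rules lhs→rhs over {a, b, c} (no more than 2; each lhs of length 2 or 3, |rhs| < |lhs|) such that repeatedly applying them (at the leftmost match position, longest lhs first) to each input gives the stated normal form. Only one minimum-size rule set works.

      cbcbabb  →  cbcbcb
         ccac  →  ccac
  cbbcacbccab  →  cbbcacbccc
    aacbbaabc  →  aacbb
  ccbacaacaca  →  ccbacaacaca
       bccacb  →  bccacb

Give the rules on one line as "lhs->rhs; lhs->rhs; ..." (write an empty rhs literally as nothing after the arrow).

  | cbcbabb => cbcbcb
  | ccac
  | cbbcacbccab => cbbcacbccc
  | aacbbaabc => aacbbacc => aacbb

ab->c; acc->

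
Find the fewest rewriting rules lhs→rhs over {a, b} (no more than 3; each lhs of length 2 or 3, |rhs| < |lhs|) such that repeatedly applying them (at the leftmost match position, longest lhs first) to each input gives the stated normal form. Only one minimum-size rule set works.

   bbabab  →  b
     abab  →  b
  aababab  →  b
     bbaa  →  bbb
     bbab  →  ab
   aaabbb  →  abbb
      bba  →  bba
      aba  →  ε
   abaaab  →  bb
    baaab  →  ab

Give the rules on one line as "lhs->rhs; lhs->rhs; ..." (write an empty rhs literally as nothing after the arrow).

  | bbabab => babab => abab => b
  | abab => b
  | aababab => bbabab => babab => abab => b
  | bbaa => bbb

aa->b; aba->; bab->ab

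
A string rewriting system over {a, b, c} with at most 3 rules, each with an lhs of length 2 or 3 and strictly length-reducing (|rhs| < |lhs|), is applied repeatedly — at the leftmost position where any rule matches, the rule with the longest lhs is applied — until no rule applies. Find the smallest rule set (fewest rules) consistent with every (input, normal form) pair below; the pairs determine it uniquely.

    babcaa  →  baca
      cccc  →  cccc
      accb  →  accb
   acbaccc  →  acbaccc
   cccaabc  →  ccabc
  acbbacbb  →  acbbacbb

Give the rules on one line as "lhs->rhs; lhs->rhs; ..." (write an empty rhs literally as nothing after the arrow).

  | babcaa => baca
  | cccc
  | accb
  | acbaccc

bca->c; caa->a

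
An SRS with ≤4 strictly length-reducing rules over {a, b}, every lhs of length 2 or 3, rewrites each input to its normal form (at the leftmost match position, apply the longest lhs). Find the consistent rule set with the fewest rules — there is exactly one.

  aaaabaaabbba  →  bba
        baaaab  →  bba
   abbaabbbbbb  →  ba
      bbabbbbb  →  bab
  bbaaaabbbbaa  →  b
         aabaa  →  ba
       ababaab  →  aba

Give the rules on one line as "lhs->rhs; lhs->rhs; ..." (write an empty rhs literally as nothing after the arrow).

  | aaaabaaabbba => aabaaabbba => baaaabbba => baabbba => bbabba => bba
  | baaaab => baab => bba
  | abbaabbbbbb => aabbbbbb => babbbbb => bbbb => aab => ba
  | bbabbbbb => bbbbb => aabb => bab

aa->; aab->ba; abb->; bbb->aa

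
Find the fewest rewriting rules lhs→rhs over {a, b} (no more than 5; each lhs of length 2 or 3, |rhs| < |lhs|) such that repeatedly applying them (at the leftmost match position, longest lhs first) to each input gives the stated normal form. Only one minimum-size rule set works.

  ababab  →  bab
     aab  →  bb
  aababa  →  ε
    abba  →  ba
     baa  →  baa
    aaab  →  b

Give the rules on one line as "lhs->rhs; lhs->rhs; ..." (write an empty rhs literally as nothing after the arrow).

  | ababab => bab
  | aab => bb
  | aababa => bbaba => aba => ε
  | abba => ba

aab->bb; aba->; abb->b; bba->a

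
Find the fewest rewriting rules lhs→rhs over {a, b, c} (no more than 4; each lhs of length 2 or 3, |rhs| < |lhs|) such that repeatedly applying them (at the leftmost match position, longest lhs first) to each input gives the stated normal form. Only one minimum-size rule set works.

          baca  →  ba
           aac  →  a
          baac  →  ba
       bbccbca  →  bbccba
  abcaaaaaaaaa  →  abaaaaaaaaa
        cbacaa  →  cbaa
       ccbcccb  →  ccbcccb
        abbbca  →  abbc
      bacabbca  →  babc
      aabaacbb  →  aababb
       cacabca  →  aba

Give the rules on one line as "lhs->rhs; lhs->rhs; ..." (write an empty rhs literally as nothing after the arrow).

  | baca => ba
  | aac => a
  | baac => ba
  | bbccbca => bbccba

ac->; bba->bc; ca->a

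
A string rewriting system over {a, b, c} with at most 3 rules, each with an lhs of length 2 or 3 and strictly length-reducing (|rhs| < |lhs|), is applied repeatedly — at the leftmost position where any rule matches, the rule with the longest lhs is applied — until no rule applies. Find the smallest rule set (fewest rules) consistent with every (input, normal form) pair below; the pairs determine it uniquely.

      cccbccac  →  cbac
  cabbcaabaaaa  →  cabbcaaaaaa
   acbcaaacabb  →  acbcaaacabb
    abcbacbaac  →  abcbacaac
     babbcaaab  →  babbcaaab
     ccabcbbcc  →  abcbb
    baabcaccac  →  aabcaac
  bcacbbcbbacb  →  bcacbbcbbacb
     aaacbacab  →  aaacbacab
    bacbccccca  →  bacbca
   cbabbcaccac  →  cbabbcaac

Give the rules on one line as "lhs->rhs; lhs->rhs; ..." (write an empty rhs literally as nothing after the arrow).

  | cccbccac => cbccac => cbac
  | cabbcaabaaaa => cabbcaaaaaa
  | acbcaaacabb
  | abcbacbaac => abcbacaac

baa->aa; cc->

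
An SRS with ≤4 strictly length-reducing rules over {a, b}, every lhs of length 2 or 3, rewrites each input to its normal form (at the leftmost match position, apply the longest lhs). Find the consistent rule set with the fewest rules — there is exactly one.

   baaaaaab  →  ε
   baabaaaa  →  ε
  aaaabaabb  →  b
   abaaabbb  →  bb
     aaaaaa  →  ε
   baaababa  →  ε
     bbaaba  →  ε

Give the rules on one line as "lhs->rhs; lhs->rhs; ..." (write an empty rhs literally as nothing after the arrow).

  | baaaaaab => aaaaab => aaab => ab => ε
  | baabaaaa => abaaaa => aaaa => aa => ε
  | aaaabaabb => aabaabb => baabb => abb => b
  | abaaabbb => aaabbb => abbb => bb

aa->; ab->; ba->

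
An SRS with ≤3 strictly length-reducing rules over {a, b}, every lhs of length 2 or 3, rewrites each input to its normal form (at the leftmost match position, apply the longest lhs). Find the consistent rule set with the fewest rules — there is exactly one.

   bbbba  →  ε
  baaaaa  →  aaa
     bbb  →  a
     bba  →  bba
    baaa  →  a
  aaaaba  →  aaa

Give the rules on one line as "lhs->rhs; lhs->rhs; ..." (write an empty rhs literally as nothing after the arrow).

aba->; baa->; bbb->a

  | bbbba => aba => ε
  | baaaaa => aaa
  | bbb => a
  | bba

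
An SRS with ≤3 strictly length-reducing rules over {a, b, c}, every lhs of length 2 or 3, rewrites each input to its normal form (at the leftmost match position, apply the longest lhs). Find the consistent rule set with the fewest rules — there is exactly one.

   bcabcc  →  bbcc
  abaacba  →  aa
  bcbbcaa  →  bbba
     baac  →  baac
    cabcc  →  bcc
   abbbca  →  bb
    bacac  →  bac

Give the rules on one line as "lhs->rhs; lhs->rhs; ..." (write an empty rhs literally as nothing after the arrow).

ab->; ca->; cb->b

  | bcabcc => bbcc
  | abaacba => aacba => aaba => aa
  | bcbbcaa => bbbcaa => bbba
  | baac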